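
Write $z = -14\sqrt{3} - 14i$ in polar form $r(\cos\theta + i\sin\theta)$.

r = |z| = sqrt(a^2 + b^2) = sqrt((-14*sqrt(3))^2 + (-14)^2) = sqrt(588 + 196) = sqrt(784) = 28
θ = arctan(b/a) = arctan(-14/-24.2487) (quadrant-adjusted) = 210°
z = 28(cos 210° + i sin 210°)


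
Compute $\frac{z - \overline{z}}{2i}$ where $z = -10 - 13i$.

z - conjugate(z) = 2bi
(z - conjugate(z))/(2i) = 2bi/(2i) = b = -13


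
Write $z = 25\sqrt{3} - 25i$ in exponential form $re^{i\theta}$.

r = |z| = sqrt((25*sqrt(3))^2 + (-25)^2) = sqrt(1875 + 625) = sqrt(2500) = 50
θ = arctan(b/a) = arctan(-25/43.3013) (quadrant-adjusted) = -30° = -π/6
z = 50e^(-i*π/6)


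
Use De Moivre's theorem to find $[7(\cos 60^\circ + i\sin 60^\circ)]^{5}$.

By De Moivre: z^n = r^n(cos(nθ) + i sin(nθ))
= 7^5(cos(5*60°) + i sin(5*60°))
= 16807(cos 300° + i sin 300°)
= 16807/2 - (16807*sqrt(3)/2)i


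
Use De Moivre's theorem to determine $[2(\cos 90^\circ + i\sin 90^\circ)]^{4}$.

By De Moivre: z^n = r^n(cos(nθ) + i sin(nθ))
= 2^4(cos(4*90°) + i sin(4*90°))
= 16(cos 0° + i sin 0°)
= 16


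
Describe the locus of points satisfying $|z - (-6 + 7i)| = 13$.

|z - z0| = r describes a circle centered at z0 with radius r
Here z0 = -6 + 7i and r = 13
Locus: Circle centered at (-6, 7) with radius 13


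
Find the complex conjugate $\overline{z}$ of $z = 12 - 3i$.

If z = a + bi, then conjugate(z) = a - bi
conjugate(12 - 3i) = 12 + 3i


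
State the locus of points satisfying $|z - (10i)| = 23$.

|z - z0| = r describes a circle centered at z0 with radius r
Here z0 = 10i and r = 23
Locus: Circle centered at (0, 10) with radius 23


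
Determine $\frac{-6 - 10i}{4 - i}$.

Multiply numerator and denominator by conjugate (4 + i):
= (-6 - 10i)(4 + i) / (4^2 + (-1)^2)
= (-14 - 46i) / 17
= -14/17 - (46/17)i


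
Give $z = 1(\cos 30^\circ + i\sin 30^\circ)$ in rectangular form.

a = r cos θ = 1 * sqrt(3)/2 = sqrt(3)/2
b = r sin θ = 1 * 1/2 = 1/2
z = sqrt(3)/2 + (1/2)i


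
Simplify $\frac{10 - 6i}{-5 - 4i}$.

Multiply numerator and denominator by conjugate (-5 + 4i):
= (10 - 6i)(-5 + 4i) / ((-5)^2 + (-4)^2)
= (-26 + 70i) / 41
= -26/41 + (70/41)i


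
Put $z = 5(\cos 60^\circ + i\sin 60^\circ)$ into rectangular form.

a = r cos θ = 5 * 1/2 = 5/2
b = r sin θ = 5 * sqrt(3)/2 = 5*sqrt(3)/2
z = 5/2 + (5*sqrt(3)/2)i


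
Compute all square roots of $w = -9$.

|w| = 9, arg(w) = 180°
Root modulus = 9^(1/2) = 3
Root arguments: θ_k = (180° + 360°k)/2 for k = 0, 1, ..., 1
Roots: 3i, -3i


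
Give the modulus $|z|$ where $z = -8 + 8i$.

|z| = sqrt(a^2 + b^2) = sqrt((-8)^2 + 8^2) = sqrt(128) = sqrt(128)


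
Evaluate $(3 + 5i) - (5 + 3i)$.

(3 - 5) + (5 - 3)i = -2 + 2i


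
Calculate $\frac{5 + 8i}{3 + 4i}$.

Multiply numerator and denominator by conjugate (3 - 4i):
= (5 + 8i)(3 - 4i) / (3^2 + 4^2)
= (47 + 4i) / 25
= 47/25 + (4/25)i


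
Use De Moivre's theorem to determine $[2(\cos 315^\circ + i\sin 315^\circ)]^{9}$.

By De Moivre: z^n = r^n(cos(nθ) + i sin(nθ))
= 2^9(cos(9*315°) + i sin(9*315°))
= 512(cos 315° + i sin 315°)
= 256*sqrt(2) - 256*sqrt(2)i


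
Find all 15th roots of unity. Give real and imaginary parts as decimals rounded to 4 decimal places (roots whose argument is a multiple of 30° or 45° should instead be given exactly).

ω_k = e^(2πik/15) = cos(2πk/15) + i sin(2πk/15) for k = 0, 1, ..., 14
Roots: 1, 0.9135 + 0.4067i, 0.6691 + 0.7431i, 0.3090 + 0.9511i, -0.1045 + 0.9945i, -1/2 + (sqrt(3)/2)i, -0.8090 + 0.5878i, -0.9781 + 0.2079i, -0.9781 - 0.2079i, -0.8090 - 0.5878i, -1/2 - (sqrt(3)/2)i, -0.1045 - 0.9945i, 0.3090 - 0.9511i, 0.6691 - 0.7431i, 0.9135 - 0.4067i


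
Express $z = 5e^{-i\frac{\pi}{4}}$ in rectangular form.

a = r cos θ = 5 * sqrt(2)/2 = 5*sqrt(2)/2
b = r sin θ = 5 * -sqrt(2)/2 = -5*sqrt(2)/2
z = 5*sqrt(2)/2 - (5*sqrt(2)/2)i


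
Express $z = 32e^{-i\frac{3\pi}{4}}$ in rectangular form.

a = r cos θ = 32 * -sqrt(2)/2 = -16*sqrt(2)
b = r sin θ = 32 * -sqrt(2)/2 = -16*sqrt(2)
z = -16*sqrt(2) - 16*sqrt(2)i


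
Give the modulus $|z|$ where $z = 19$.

|z| = sqrt(a^2 + b^2) = sqrt(19^2 + 0^2) = sqrt(361) = 19


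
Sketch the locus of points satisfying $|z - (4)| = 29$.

|z - z0| = r describes a circle centered at z0 with radius r
Here z0 = 4 and r = 29
Locus: Circle centered at (4, 0) with radius 29


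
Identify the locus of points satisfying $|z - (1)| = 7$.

|z - z0| = r describes a circle centered at z0 with radius r
Here z0 = 1 and r = 7
Locus: Circle centered at (1, 0) with radius 7


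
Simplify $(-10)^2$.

(a + bi)^2 = a^2 - b^2 + 2abi
= (-10)^2 - 0^2 + 2*(-10)*0i
= 100


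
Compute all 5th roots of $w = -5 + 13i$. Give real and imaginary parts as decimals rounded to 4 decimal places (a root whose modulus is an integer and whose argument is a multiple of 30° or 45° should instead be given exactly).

|w| = sqrt(194) ≈ 13.928388, arg(w) ≈ 111.037511°
Root modulus = sqrt(194)^(1/5) ≈ 1.693480
Root arguments: θ_k = (arg(w) + 360°k)/5 for k = 0, 1, ..., 4
Compute each root as (root modulus)(cos θ_k + i sin θ_k) using full-precision intermediates, then round to 4 decimal places.
Roots: 1.5679 + 0.6401i, -0.1242 + 1.6889i, -1.6446 + 0.4037i, -0.8922 - 1.4394i, 1.0932 - 1.2933i


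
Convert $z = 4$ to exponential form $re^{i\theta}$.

r = |z| = sqrt((4)^2 + (0)^2) = sqrt(16 + 0) = sqrt(16) = 4
b = 0 and a > 0, so z lies on the positive real axis: θ = 0
z = 4e^(i*0) = 4


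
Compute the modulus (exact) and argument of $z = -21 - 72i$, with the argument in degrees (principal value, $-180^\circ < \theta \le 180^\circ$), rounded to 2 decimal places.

|z| = sqrt((-21)^2 + (-72)^2) = 75
arg(z) = arctan(b/a) = arctan(-72/-21) (quadrant-adjusted) = -106.26°


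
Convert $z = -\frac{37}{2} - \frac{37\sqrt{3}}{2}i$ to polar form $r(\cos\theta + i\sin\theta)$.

r = |z| = sqrt(a^2 + b^2) = sqrt((-37/2)^2 + (-37*sqrt(3)/2)^2) = sqrt(1369/4 + 4107/4) = sqrt(1369) = 37
θ = arctan(b/a) = arctan(-32.0429/-18.5) (quadrant-adjusted) = 240°
z = 37(cos 240° + i sin 240°)


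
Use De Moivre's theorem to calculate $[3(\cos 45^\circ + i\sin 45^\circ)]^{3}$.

By De Moivre: z^n = r^n(cos(nθ) + i sin(nθ))
= 3^3(cos(3*45°) + i sin(3*45°))
= 27(cos 135° + i sin 135°)
= -27*sqrt(2)/2 + (27*sqrt(2)/2)i


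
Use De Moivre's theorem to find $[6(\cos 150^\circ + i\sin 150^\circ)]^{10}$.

By De Moivre: z^n = r^n(cos(nθ) + i sin(nθ))
= 6^10(cos(10*150°) + i sin(10*150°))
= 60466176(cos 60° + i sin 60°)
= 30233088 + 30233088*sqrt(3)i


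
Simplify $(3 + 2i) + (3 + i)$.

(3 + 3) + (2 + 1)i = 6 + 3i


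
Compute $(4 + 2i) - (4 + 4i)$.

(4 - 4) + (2 - 4)i = -2i


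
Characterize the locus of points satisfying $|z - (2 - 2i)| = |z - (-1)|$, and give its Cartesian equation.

|z - z1| = |z - z2| means z is equidistant from z1 and z2,
i.e. the perpendicular bisector of the segment from (2, -2) to (-1, 0) (midpoint (1/2, -1)).
With z = x + yi, square both sides:
(x - 2)^2 + (y - (-2))^2 = (x - (-1))^2 + (y - 0)^2
The x^2 and y^2 terms cancel: -6x + 4y = 1 - 8 = -7
Simplify: 6x - 4y = 7
Locus: Perpendicular bisector of the segment from (2, -2) to (-1, 0): the line 6x - 4y = 7


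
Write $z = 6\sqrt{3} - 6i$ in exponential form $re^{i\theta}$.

r = |z| = sqrt((6*sqrt(3))^2 + (-6)^2) = sqrt(108 + 36) = sqrt(144) = 12
θ = arctan(b/a) = arctan(-6/10.3923) (quadrant-adjusted) = -30° = -π/6
z = 12e^(-i*π/6)


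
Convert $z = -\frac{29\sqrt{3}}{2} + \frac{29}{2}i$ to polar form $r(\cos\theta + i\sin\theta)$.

r = |z| = sqrt(a^2 + b^2) = sqrt((-29*sqrt(3)/2)^2 + (29/2)^2) = sqrt(2523/4 + 841/4) = sqrt(841) = 29
θ = arctan(b/a) = arctan(14.5/-25.1147) (quadrant-adjusted) = 150°
z = 29(cos 150° + i sin 150°)


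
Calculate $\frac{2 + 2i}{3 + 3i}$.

Multiply numerator and denominator by conjugate (3 - 3i):
= (2 + 2i)(3 - 3i) / (3^2 + 3^2)
= (12) / 18
Divide through by 6: (2) / 3
= 2/3


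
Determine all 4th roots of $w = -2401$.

|w| = 2401, arg(w) = 180°
Root modulus = 2401^(1/4) = 7
Root arguments: θ_k = (180° + 360°k)/4 for k = 0, 1, ..., 3
Roots: 7*sqrt(2)/2 + (7*sqrt(2)/2)i, -7*sqrt(2)/2 + (7*sqrt(2)/2)i, -7*sqrt(2)/2 - (7*sqrt(2)/2)i, 7*sqrt(2)/2 - (7*sqrt(2)/2)i


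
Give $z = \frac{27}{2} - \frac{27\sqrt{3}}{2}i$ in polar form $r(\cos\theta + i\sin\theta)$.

r = |z| = sqrt(a^2 + b^2) = sqrt((27/2)^2 + (-27*sqrt(3)/2)^2) = sqrt(729/4 + 2187/4) = sqrt(729) = 27
θ = arctan(b/a) = arctan(-23.3827/13.5) (quadrant-adjusted) = 300°
z = 27(cos 300° + i sin 300°)


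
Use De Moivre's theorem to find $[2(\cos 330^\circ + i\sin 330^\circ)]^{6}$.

By De Moivre: z^n = r^n(cos(nθ) + i sin(nθ))
= 2^6(cos(6*330°) + i sin(6*330°))
= 64(cos 180° + i sin 180°)
= -64


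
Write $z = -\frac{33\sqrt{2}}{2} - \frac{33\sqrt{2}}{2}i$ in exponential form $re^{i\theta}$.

r = |z| = sqrt((-33*sqrt(2)/2)^2 + (-33*sqrt(2)/2)^2) = sqrt(1089/2 + 1089/2) = sqrt(1089) = 33
θ = arctan(b/a) = arctan(-23.3345/-23.3345) (quadrant-adjusted) = 225° = 5π/4
z = 33e^(i*5π/4)


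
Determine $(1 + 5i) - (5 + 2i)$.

(1 - 5) + (5 - 2)i = -4 + 3i


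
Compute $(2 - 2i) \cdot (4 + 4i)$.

(a1*a2 - b1*b2) + (a1*b2 + b1*a2)i
= (8 - (-8)) + (8 + (-8))i
= 16


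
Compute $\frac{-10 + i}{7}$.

Divisor is real, so divide each part by 7:
= -10/7 + (1/7)i


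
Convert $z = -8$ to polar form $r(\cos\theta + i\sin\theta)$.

r = |z| = sqrt(a^2 + b^2) = sqrt((-8)^2 + (0)^2) = sqrt(64 + 0) = sqrt(64) = 8
b = 0 and a < 0, so z lies on the negative real axis: θ = 180°
z = 8(cos 180° + i sin 180°)


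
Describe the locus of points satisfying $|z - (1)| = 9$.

|z - z0| = r describes a circle centered at z0 with radius r
Here z0 = 1 and r = 9
Locus: Circle centered at (1, 0) with radius 9


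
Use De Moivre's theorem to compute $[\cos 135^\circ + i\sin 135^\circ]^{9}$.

By De Moivre: z^n = r^n(cos(nθ) + i sin(nθ))
= 1^9(cos(9*135°) + i sin(9*135°))
= 1(cos 135° + i sin 135°)
= -sqrt(2)/2 + (sqrt(2)/2)i


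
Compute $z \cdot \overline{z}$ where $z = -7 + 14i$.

z * conjugate(z) = |z|^2 = a^2 + b^2
= (-7)^2 + 14^2 = 245


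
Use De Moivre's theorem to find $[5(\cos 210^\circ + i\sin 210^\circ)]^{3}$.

By De Moivre: z^n = r^n(cos(nθ) + i sin(nθ))
= 5^3(cos(3*210°) + i sin(3*210°))
= 125(cos 270° + i sin 270°)
= -125i


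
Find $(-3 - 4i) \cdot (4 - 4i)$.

(a1*a2 - b1*b2) + (a1*b2 + b1*a2)i
= (-12 - 16) + (12 + (-16))i
= -28 - 4i


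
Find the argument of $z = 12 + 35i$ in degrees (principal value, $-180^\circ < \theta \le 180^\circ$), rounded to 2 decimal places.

θ = arctan(b/a) = arctan(35/12) (quadrant-adjusted) = 71.08°


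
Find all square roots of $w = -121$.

|w| = 121, arg(w) = 180°
Root modulus = 121^(1/2) = 11
Root arguments: θ_k = (180° + 360°k)/2 for k = 0, 1, ..., 1
Roots: 11i, -11i


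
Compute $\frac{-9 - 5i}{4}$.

Divisor is real, so divide each part by 4:
= -9/4 - (5/4)i


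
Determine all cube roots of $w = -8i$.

|w| = 8, arg(w) = 270°
Root modulus = 8^(1/3) = 2
Root arguments: θ_k = (270° + 360°k)/3 for k = 0, 1, ..., 2
Roots: 2i, -sqrt(3) - i, sqrt(3) - i


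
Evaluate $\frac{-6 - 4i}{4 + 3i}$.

Multiply numerator and denominator by conjugate (4 - 3i):
= (-6 - 4i)(4 - 3i) / (4^2 + 3^2)
= (-36 + 2i) / 25
= -36/25 + (2/25)i


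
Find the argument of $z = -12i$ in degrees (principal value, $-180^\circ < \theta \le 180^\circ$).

a = 0 and b < 0, so z lies on the negative imaginary axis: θ = -90°


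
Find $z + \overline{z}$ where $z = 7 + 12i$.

z + conjugate(z) = (a + bi) + (a - bi) = 2a
= 2 * 7 = 14


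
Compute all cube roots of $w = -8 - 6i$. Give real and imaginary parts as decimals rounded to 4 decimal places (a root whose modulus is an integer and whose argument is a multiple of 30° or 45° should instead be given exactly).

|w| = 10, arg(w) ≈ 216.869898°
Root modulus = 10^(1/3) ≈ 2.154435
Root arguments: θ_k = (arg(w) + 360°k)/3 for k = 0, 1, ..., 2
Compute each root as (root modulus)(cos θ_k + i sin θ_k) using full-precision intermediates, then round to 4 decimal places.
Roots: 0.6554 + 2.0523i, -2.1051 - 0.4586i, 1.4497 - 1.5937i


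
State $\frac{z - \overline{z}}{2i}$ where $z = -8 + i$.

z - conjugate(z) = 2bi
(z - conjugate(z))/(2i) = 2bi/(2i) = b = 1


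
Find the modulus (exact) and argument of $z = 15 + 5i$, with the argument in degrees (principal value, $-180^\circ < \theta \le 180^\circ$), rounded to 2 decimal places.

|z| = sqrt(15^2 + 5^2) = sqrt(250)
arg(z) = arctan(b/a) = arctan(5/15) (quadrant-adjusted) = 18.43°


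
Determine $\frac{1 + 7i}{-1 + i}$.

Multiply numerator and denominator by conjugate (-1 - i):
= (1 + 7i)(-1 - i) / ((-1)^2 + 1^2)
= (6 - 8i) / 2
= 3 - 4i


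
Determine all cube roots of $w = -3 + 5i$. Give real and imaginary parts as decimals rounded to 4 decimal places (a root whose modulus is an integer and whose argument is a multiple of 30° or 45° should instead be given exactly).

|w| = sqrt(34) ≈ 5.830952, arg(w) ≈ 120.963757°
Root modulus = sqrt(34)^(1/3) ≈ 1.799892
Root arguments: θ_k = (arg(w) + 360°k)/3 for k = 0, 1, ..., 2
Compute each root as (root modulus)(cos θ_k + i sin θ_k) using full-precision intermediates, then round to 4 decimal places.
Roots: 1.3723 + 1.1647i, -1.6948 + 0.6061i, 0.3225 - 1.7708i


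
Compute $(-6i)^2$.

(a + bi)^2 = a^2 - b^2 + 2abi
= 0^2 - (-6)^2 + 2*0*(-6)i
= -36


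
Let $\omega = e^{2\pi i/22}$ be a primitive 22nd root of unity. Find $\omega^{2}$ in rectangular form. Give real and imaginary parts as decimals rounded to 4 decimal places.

ω^2 = e^(2πi·2/22) = e^(i·2π/11)
= cos(2π/11) + i sin(2π/11)
= 0.8413 + 0.5406i


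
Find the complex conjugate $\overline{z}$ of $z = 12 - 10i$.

If z = a + bi, then conjugate(z) = a - bi
conjugate(12 - 10i) = 12 + 10i


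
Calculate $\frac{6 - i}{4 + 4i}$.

Multiply numerator and denominator by conjugate (4 - 4i):
= (6 - i)(4 - 4i) / (4^2 + 4^2)
= (20 - 28i) / 32
Divide through by 4: (5 - 7i) / 8
= 5/8 - (7/8)i


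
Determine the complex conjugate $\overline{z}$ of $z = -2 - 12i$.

If z = a + bi, then conjugate(z) = a - bi
conjugate(-2 - 12i) = -2 + 12i


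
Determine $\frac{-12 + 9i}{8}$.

Divisor is real, so divide each part by 8:
= -3/2 + (9/8)i


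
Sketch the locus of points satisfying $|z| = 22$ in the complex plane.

|z| = 22 means sqrt(x^2 + y^2) = 22
This is a circle of radius 22 centered at the origin


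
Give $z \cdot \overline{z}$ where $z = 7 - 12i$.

z * conjugate(z) = |z|^2 = a^2 + b^2
= 7^2 + (-12)^2 = 193


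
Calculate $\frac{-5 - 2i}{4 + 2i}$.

Multiply numerator and denominator by conjugate (4 - 2i):
= (-5 - 2i)(4 - 2i) / (4^2 + 2^2)
= (-24 + 2i) / 20
Divide through by 2: (-12 + i) / 10
= -6/5 + (1/10)i


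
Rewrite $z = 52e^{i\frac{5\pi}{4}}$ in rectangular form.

a = r cos θ = 52 * -sqrt(2)/2 = -26*sqrt(2)
b = r sin θ = 52 * -sqrt(2)/2 = -26*sqrt(2)
z = -26*sqrt(2) - 26*sqrt(2)i


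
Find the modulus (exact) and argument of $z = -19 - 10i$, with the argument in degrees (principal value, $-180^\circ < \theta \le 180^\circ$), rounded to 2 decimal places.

|z| = sqrt((-19)^2 + (-10)^2) = sqrt(461)
arg(z) = arctan(b/a) = arctan(-10/-19) (quadrant-adjusted) = -152.24°


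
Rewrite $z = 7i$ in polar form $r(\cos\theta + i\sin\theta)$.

r = |z| = sqrt(a^2 + b^2) = sqrt((0)^2 + (7)^2) = sqrt(0 + 49) = sqrt(49) = 7
a = 0 and b > 0, so z lies on the positive imaginary axis: θ = 90°
z = 7(cos 90° + i sin 90°)


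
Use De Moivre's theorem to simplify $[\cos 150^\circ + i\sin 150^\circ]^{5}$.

By De Moivre: z^n = r^n(cos(nθ) + i sin(nθ))
= 1^5(cos(5*150°) + i sin(5*150°))
= 1(cos 30° + i sin 30°)
= sqrt(3)/2 + (1/2)i


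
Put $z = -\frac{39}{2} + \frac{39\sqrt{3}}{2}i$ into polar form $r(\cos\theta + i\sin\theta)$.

r = |z| = sqrt(a^2 + b^2) = sqrt((-39/2)^2 + (39*sqrt(3)/2)^2) = sqrt(1521/4 + 4563/4) = sqrt(1521) = 39
θ = arctan(b/a) = arctan(33.775/-19.5) (quadrant-adjusted) = 120°
z = 39(cos 120° + i sin 120°)


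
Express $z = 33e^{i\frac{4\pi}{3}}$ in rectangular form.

a = r cos θ = 33 * -1/2 = -33/2
b = r sin θ = 33 * -sqrt(3)/2 = -33*sqrt(3)/2
z = -33/2 - (33*sqrt(3)/2)i


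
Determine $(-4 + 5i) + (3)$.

(-4 + 3) + (5 + 0)i = -1 + 5i


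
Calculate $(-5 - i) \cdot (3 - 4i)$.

(a1*a2 - b1*b2) + (a1*b2 + b1*a2)i
= (-15 - 4) + (20 + (-3))i
= -19 + 17i


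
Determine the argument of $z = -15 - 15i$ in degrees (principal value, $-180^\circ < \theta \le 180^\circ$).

θ = arctan(b/a) = arctan(-15/-15) (quadrant-adjusted) = -135°


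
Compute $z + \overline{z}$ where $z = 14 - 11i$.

z + conjugate(z) = (a + bi) + (a - bi) = 2a
= 2 * 14 = 28


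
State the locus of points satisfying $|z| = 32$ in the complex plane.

|z| = 32 means sqrt(x^2 + y^2) = 32
This is a circle of radius 32 centered at the origin


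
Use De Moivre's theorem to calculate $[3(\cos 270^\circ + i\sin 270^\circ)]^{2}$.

By De Moivre: z^n = r^n(cos(nθ) + i sin(nθ))
= 3^2(cos(2*270°) + i sin(2*270°))
= 9(cos 180° + i sin 180°)
= -9


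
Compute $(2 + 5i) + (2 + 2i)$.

(2 + 2) + (5 + 2)i = 4 + 7i


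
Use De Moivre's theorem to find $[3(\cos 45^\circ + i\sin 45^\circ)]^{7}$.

By De Moivre: z^n = r^n(cos(nθ) + i sin(nθ))
= 3^7(cos(7*45°) + i sin(7*45°))
= 2187(cos 315° + i sin 315°)
= 2187*sqrt(2)/2 - (2187*sqrt(2)/2)i


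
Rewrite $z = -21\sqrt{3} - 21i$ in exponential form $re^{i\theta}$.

r = |z| = sqrt((-21*sqrt(3))^2 + (-21)^2) = sqrt(1323 + 441) = sqrt(1764) = 42
θ = arctan(b/a) = arctan(-21/-36.3731) (quadrant-adjusted) = 210° = 7π/6
z = 42e^(i*7π/6)


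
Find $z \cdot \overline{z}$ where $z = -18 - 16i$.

z * conjugate(z) = |z|^2 = a^2 + b^2
= (-18)^2 + (-16)^2 = 580


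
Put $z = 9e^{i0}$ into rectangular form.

a = r cos θ = 9 * 1 = 9
b = r sin θ = 9 * 0 = 0
z = 9


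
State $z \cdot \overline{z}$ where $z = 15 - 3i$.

z * conjugate(z) = |z|^2 = a^2 + b^2
= 15^2 + (-3)^2 = 234


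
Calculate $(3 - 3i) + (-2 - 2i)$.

(3 + (-2)) + (-3 + (-2))i = 1 - 5i


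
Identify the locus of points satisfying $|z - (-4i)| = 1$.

|z - z0| = r describes a circle centered at z0 with radius r
Here z0 = -4i and r = 1
Locus: Circle centered at (0, -4) with radius 1


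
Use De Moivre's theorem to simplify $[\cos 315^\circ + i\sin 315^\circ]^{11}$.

By De Moivre: z^n = r^n(cos(nθ) + i sin(nθ))
= 1^11(cos(11*315°) + i sin(11*315°))
= 1(cos 225° + i sin 225°)
= -sqrt(2)/2 - (sqrt(2)/2)i


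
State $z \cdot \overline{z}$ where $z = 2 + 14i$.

z * conjugate(z) = |z|^2 = a^2 + b^2
= 2^2 + 14^2 = 200


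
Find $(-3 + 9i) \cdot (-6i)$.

(a1*a2 - b1*b2) + (a1*b2 + b1*a2)i
= (0 - (-54)) + (18 + 0)i
= 54 + 18i


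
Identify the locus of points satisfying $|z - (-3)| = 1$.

|z - z0| = r describes a circle centered at z0 with radius r
Here z0 = -3 and r = 1
Locus: Circle centered at (-3, 0) with radius 1


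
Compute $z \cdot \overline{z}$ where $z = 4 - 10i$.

z * conjugate(z) = |z|^2 = a^2 + b^2
= 4^2 + (-10)^2 = 116


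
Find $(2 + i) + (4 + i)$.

(2 + 4) + (1 + 1)i = 6 + 2i


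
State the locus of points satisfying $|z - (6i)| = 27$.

|z - z0| = r describes a circle centered at z0 with radius r
Here z0 = 6i and r = 27
Locus: Circle centered at (0, 6) with radius 27


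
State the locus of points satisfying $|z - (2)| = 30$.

|z - z0| = r describes a circle centered at z0 with radius r
Here z0 = 2 and r = 30
Locus: Circle centered at (2, 0) with radius 30


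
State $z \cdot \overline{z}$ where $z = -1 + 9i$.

z * conjugate(z) = |z|^2 = a^2 + b^2
= (-1)^2 + 9^2 = 82


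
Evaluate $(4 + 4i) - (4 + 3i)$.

(4 - 4) + (4 - 3)i = i


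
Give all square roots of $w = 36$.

|w| = 36, arg(w) = 0°
Root modulus = 36^(1/2) = 6
Root arguments: θ_k = (0° + 360°k)/2 for k = 0, 1, ..., 1
Roots: 6, -6


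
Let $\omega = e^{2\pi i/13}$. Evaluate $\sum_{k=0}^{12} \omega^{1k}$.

Let ζ = ω^1 = e^(2πi·1/13). Since 13 ∤ 1, ζ ≠ 1.
Sum = Σ_{k=0}^{12} ζ^k = (ζ^13 - 1)/(ζ - 1) = (ω^{1·13} - 1)/(ζ - 1) = (1 - 1)/(ζ - 1) = 0


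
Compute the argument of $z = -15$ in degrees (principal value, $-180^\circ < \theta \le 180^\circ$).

b = 0 and a < 0, so z lies on the negative real axis: θ = 180°


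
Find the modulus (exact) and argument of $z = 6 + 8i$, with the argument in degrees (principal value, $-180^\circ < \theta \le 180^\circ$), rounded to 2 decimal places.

|z| = sqrt(6^2 + 8^2) = 10
arg(z) = arctan(b/a) = arctan(8/6) (quadrant-adjusted) = 53.13°


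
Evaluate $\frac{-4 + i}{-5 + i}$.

Multiply numerator and denominator by conjugate (-5 - i):
= (-4 + i)(-5 - i) / ((-5)^2 + 1^2)
= (21 - i) / 26
= 21/26 - (1/26)i


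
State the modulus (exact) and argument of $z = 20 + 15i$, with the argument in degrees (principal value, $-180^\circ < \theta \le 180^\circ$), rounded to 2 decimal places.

|z| = sqrt(20^2 + 15^2) = 25
arg(z) = arctan(b/a) = arctan(15/20) (quadrant-adjusted) = 36.87°


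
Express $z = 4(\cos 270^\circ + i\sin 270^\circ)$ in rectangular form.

a = r cos θ = 4 * 0 = 0
b = r sin θ = 4 * -1 = -4
z = -4i


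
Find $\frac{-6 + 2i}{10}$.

Divisor is real, so divide each part by 10:
= -3/5 + (1/5)i


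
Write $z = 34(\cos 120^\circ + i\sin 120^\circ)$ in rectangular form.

a = r cos θ = 34 * -1/2 = -17
b = r sin θ = 34 * sqrt(3)/2 = 17*sqrt(3)
z = -17 + 17*sqrt(3)i


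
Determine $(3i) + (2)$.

(0 + 2) + (3 + 0)i = 2 + 3i


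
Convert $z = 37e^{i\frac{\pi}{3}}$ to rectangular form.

a = r cos θ = 37 * 1/2 = 37/2
b = r sin θ = 37 * sqrt(3)/2 = 37*sqrt(3)/2
z = 37/2 + (37*sqrt(3)/2)i


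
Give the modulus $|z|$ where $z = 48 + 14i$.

|z| = sqrt(a^2 + b^2) = sqrt(48^2 + 14^2) = sqrt(2500) = 50


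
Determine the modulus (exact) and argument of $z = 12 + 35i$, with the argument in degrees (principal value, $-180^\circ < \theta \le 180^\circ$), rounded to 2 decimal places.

|z| = sqrt(12^2 + 35^2) = 37
arg(z) = arctan(b/a) = arctan(35/12) (quadrant-adjusted) = 71.08°


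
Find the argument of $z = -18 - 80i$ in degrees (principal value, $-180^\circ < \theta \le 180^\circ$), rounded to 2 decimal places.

θ = arctan(b/a) = arctan(-80/-18) (quadrant-adjusted) = -102.68°


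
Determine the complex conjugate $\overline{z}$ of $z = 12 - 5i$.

If z = a + bi, then conjugate(z) = a - bi
conjugate(12 - 5i) = 12 + 5i


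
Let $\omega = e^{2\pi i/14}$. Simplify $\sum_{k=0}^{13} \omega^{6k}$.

Let ζ = ω^6 = e^(2πi·6/14). Since 14 ∤ 6, ζ ≠ 1.
Sum = Σ_{k=0}^{13} ζ^k = (ζ^14 - 1)/(ζ - 1) = (ω^{6·14} - 1)/(ζ - 1) = (1 - 1)/(ζ - 1) = 0


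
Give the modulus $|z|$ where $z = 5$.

|z| = sqrt(a^2 + b^2) = sqrt(5^2 + 0^2) = sqrt(25) = 5


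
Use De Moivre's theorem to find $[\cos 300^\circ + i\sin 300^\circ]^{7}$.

By De Moivre: z^n = r^n(cos(nθ) + i sin(nθ))
= 1^7(cos(7*300°) + i sin(7*300°))
= 1(cos 300° + i sin 300°)
= 1/2 - (sqrt(3)/2)i


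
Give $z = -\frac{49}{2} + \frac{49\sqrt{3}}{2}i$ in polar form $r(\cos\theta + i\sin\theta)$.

r = |z| = sqrt(a^2 + b^2) = sqrt((-49/2)^2 + (49*sqrt(3)/2)^2) = sqrt(2401/4 + 7203/4) = sqrt(2401) = 49
θ = arctan(b/a) = arctan(42.4352/-24.5) (quadrant-adjusted) = 120°
z = 49(cos 120° + i sin 120°)


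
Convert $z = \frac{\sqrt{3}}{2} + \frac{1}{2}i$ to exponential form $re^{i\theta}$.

r = |z| = sqrt((sqrt(3)/2)^2 + (1/2)^2) = sqrt(3/4 + 1/4) = sqrt(1) = 1
θ = arctan(b/a) = arctan(0.5/0.866) (quadrant-adjusted) = 30° = π/6
z = 1e^(i*π/6)


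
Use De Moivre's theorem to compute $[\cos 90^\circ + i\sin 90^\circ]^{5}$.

By De Moivre: z^n = r^n(cos(nθ) + i sin(nθ))
= 1^5(cos(5*90°) + i sin(5*90°))
= 1(cos 90° + i sin 90°)
= i


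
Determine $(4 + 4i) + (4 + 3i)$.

(4 + 4) + (4 + 3)i = 8 + 7i


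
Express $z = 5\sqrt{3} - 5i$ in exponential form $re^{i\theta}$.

r = |z| = sqrt((5*sqrt(3))^2 + (-5)^2) = sqrt(75 + 25) = sqrt(100) = 10
θ = arctan(b/a) = arctan(-5/8.6603) (quadrant-adjusted) = -30° = -π/6
z = 10e^(-i*π/6)


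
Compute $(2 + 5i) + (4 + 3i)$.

(2 + 4) + (5 + 3)i = 6 + 8i


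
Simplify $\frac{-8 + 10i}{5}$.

Divisor is real, so divide each part by 5:
= -8/5 + 2i


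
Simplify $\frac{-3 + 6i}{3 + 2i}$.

Multiply numerator and denominator by conjugate (3 - 2i):
= (-3 + 6i)(3 - 2i) / (3^2 + 2^2)
= (3 + 24i) / 13
= 3/13 + (24/13)i


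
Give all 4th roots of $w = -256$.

|w| = 256, arg(w) = 180°
Root modulus = 256^(1/4) = 4
Root arguments: θ_k = (180° + 360°k)/4 for k = 0, 1, ..., 3
Roots: 2*sqrt(2) + 2*sqrt(2)i, -2*sqrt(2) + 2*sqrt(2)i, -2*sqrt(2) - 2*sqrt(2)i, 2*sqrt(2) - 2*sqrt(2)i


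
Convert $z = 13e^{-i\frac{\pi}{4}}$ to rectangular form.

a = r cos θ = 13 * sqrt(2)/2 = 13*sqrt(2)/2
b = r sin θ = 13 * -sqrt(2)/2 = -13*sqrt(2)/2
z = 13*sqrt(2)/2 - (13*sqrt(2)/2)i


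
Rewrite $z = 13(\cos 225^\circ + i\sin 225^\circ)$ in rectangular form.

a = r cos θ = 13 * -sqrt(2)/2 = -13*sqrt(2)/2
b = r sin θ = 13 * -sqrt(2)/2 = -13*sqrt(2)/2
z = -13*sqrt(2)/2 - (13*sqrt(2)/2)i


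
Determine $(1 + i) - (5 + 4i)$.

(1 - 5) + (1 - 4)i = -4 - 3i


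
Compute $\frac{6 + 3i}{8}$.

Divisor is real, so divide each part by 8:
= 3/4 + (3/8)i


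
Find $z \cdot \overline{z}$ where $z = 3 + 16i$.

z * conjugate(z) = |z|^2 = a^2 + b^2
= 3^2 + 16^2 = 265


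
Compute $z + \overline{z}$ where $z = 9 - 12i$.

z + conjugate(z) = (a + bi) + (a - bi) = 2a
= 2 * 9 = 18


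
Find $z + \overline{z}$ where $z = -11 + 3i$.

z + conjugate(z) = (a + bi) + (a - bi) = 2a
= 2 * (-11) = -22


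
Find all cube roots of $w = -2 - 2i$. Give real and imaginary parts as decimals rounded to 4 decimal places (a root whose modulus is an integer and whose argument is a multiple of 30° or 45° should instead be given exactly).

|w| = sqrt(8) ≈ 2.828427, arg(w) = 225°
Root modulus = sqrt(8)^(1/3) ≈ 1.414214
Root arguments: θ_k = (225° + 360°k)/3 for k = 0, 1, ..., 2
Compute each root as (root modulus)(cos θ_k + i sin θ_k) using full-precision intermediates, then round to 4 decimal places.
Roots: 0.3660 + 1.3660i, -1.3660 - 0.3660i, 1.0000 - 1.0000i


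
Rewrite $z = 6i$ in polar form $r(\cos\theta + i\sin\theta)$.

r = |z| = sqrt(a^2 + b^2) = sqrt((0)^2 + (6)^2) = sqrt(0 + 36) = sqrt(36) = 6
a = 0 and b > 0, so z lies on the positive imaginary axis: θ = 90°
z = 6(cos 90° + i sin 90°)


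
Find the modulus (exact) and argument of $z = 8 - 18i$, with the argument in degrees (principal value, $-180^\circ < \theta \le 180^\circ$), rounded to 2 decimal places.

|z| = sqrt(8^2 + (-18)^2) = sqrt(388)
arg(z) = arctan(b/a) = arctan(-18/8) (quadrant-adjusted) = -66.04°


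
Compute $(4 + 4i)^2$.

(a + bi)^2 = a^2 - b^2 + 2abi
= 4^2 - 4^2 + 2*4*4i
= 32i


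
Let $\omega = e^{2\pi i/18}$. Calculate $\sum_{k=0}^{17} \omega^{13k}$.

Let ζ = ω^13 = e^(2πi·13/18). Since 18 ∤ 13, ζ ≠ 1.
Sum = Σ_{k=0}^{17} ζ^k = (ζ^18 - 1)/(ζ - 1) = (ω^{13·18} - 1)/(ζ - 1) = (1 - 1)/(ζ - 1) = 0


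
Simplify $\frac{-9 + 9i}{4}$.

Divisor is real, so divide each part by 4:
= -9/4 + (9/4)i


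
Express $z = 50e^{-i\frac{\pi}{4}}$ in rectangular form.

a = r cos θ = 50 * sqrt(2)/2 = 25*sqrt(2)
b = r sin θ = 50 * -sqrt(2)/2 = -25*sqrt(2)
z = 25*sqrt(2) - 25*sqrt(2)i


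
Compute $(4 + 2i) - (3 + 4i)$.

(4 - 3) + (2 - 4)i = 1 - 2i


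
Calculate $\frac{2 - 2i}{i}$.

Multiply numerator and denominator by conjugate (-i):
= (2 - 2i)(-i) / (0^2 + 1^2)
= (-2 - 2i) / 1
= -2 - 2i


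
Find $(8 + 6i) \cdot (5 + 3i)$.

(a1*a2 - b1*b2) + (a1*b2 + b1*a2)i
= (40 - 18) + (24 + 30)i
= 22 + 54i


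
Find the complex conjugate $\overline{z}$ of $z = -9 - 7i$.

If z = a + bi, then conjugate(z) = a - bi
conjugate(-9 - 7i) = -9 + 7i


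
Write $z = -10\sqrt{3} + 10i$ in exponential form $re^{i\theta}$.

r = |z| = sqrt((-10*sqrt(3))^2 + (10)^2) = sqrt(300 + 100) = sqrt(400) = 20
θ = arctan(b/a) = arctan(10/-17.3205) (quadrant-adjusted) = 150° = 5π/6
z = 20e^(i*5π/6)


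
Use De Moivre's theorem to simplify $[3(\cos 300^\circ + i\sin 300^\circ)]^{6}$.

By De Moivre: z^n = r^n(cos(nθ) + i sin(nθ))
= 3^6(cos(6*300°) + i sin(6*300°))
= 729(cos 0° + i sin 0°)
= 729


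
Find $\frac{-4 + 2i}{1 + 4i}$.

Multiply numerator and denominator by conjugate (1 - 4i):
= (-4 + 2i)(1 - 4i) / (1^2 + 4^2)
= (4 + 18i) / 17
= 4/17 + (18/17)i


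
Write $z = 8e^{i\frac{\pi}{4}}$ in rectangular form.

a = r cos θ = 8 * sqrt(2)/2 = 4*sqrt(2)
b = r sin θ = 8 * sqrt(2)/2 = 4*sqrt(2)
z = 4*sqrt(2) + 4*sqrt(2)i


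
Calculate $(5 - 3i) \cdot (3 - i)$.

(a1*a2 - b1*b2) + (a1*b2 + b1*a2)i
= (15 - 3) + (-5 + (-9))i
= 12 - 14i


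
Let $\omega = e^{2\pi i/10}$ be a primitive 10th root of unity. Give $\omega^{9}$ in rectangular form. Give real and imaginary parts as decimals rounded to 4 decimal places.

ω^9 = e^(2πi·9/10) = e^(i·9π/5)
= cos(9π/5) + i sin(9π/5)
= 0.8090 - 0.5878i


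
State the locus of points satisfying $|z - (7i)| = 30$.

|z - z0| = r describes a circle centered at z0 with radius r
Here z0 = 7i and r = 30
Locus: Circle centered at (0, 7) with radius 30


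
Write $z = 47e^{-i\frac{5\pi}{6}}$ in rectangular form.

a = r cos θ = 47 * -sqrt(3)/2 = -47*sqrt(3)/2
b = r sin θ = 47 * -1/2 = -47/2
z = -47*sqrt(3)/2 - (47/2)i


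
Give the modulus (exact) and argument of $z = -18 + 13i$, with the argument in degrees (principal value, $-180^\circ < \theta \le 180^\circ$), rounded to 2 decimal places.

|z| = sqrt((-18)^2 + 13^2) = sqrt(493)
arg(z) = arctan(b/a) = arctan(13/-18) (quadrant-adjusted) = 144.16°


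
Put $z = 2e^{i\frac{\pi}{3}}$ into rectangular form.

a = r cos θ = 2 * 1/2 = 1
b = r sin θ = 2 * sqrt(3)/2 = sqrt(3)
z = 1 + sqrt(3)i


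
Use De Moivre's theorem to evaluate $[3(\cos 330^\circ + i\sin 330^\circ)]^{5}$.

By De Moivre: z^n = r^n(cos(nθ) + i sin(nθ))
= 3^5(cos(5*330°) + i sin(5*330°))
= 243(cos 210° + i sin 210°)
= -243*sqrt(3)/2 - (243/2)i


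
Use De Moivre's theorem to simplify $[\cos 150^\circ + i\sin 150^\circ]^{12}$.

By De Moivre: z^n = r^n(cos(nθ) + i sin(nθ))
= 1^12(cos(12*150°) + i sin(12*150°))
= 1(cos 0° + i sin 0°)
= 1


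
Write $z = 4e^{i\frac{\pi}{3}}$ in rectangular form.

a = r cos θ = 4 * 1/2 = 2
b = r sin θ = 4 * sqrt(3)/2 = 2*sqrt(3)
z = 2 + 2*sqrt(3)i


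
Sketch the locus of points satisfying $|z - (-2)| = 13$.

|z - z0| = r describes a circle centered at z0 with radius r
Here z0 = -2 and r = 13
Locus: Circle centered at (-2, 0) with radius 13


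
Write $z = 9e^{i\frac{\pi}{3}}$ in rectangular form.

a = r cos θ = 9 * 1/2 = 9/2
b = r sin θ = 9 * sqrt(3)/2 = 9*sqrt(3)/2
z = 9/2 + (9*sqrt(3)/2)i


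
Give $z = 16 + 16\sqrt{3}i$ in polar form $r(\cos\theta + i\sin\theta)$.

r = |z| = sqrt(a^2 + b^2) = sqrt((16)^2 + (16*sqrt(3))^2) = sqrt(256 + 768) = sqrt(1024) = 32
θ = arctan(b/a) = arctan(27.7128/16) (quadrant-adjusted) = 60°
z = 32(cos 60° + i sin 60°)


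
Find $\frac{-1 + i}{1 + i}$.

Multiply numerator and denominator by conjugate (1 - i):
= (-1 + i)(1 - i) / (1^2 + 1^2)
= (2i) / 2
= i


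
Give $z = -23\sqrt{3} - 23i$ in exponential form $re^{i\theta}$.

r = |z| = sqrt((-23*sqrt(3))^2 + (-23)^2) = sqrt(1587 + 529) = sqrt(2116) = 46
θ = arctan(b/a) = arctan(-23/-39.8372) (quadrant-adjusted) = 210° = 7π/6
z = 46e^(i*7π/6)


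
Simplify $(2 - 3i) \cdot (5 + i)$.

(a1*a2 - b1*b2) + (a1*b2 + b1*a2)i
= (10 - (-3)) + (2 + (-15))i
= 13 - 13i


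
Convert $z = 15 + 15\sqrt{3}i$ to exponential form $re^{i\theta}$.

r = |z| = sqrt((15)^2 + (15*sqrt(3))^2) = sqrt(225 + 675) = sqrt(900) = 30
θ = arctan(b/a) = arctan(25.9808/15) (quadrant-adjusted) = 60° = π/3
z = 30e^(i*π/3)


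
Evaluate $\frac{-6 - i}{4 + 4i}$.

Multiply numerator and denominator by conjugate (4 - 4i):
= (-6 - i)(4 - 4i) / (4^2 + 4^2)
= (-28 + 20i) / 32
Divide through by 4: (-7 + 5i) / 8
= -7/8 + (5/8)i


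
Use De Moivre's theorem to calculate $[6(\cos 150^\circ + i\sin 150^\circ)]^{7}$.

By De Moivre: z^n = r^n(cos(nθ) + i sin(nθ))
= 6^7(cos(7*150°) + i sin(7*150°))
= 279936(cos 330° + i sin 330°)
= 139968*sqrt(3) - 139968i


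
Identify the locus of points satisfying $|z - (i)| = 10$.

|z - z0| = r describes a circle centered at z0 with radius r
Here z0 = i and r = 10
Locus: Circle centered at (0, 1) with radius 10


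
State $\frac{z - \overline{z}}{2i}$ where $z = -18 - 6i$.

z - conjugate(z) = 2bi
(z - conjugate(z))/(2i) = 2bi/(2i) = b = -6


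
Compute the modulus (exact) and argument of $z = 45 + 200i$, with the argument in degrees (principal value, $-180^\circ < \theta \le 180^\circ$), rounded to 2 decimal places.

|z| = sqrt(45^2 + 200^2) = 205
arg(z) = arctan(b/a) = arctan(200/45) (quadrant-adjusted) = 77.32°


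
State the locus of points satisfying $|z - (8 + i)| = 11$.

|z - z0| = r describes a circle centered at z0 with radius r
Here z0 = 8 + i and r = 11
Locus: Circle centered at (8, 1) with radius 11


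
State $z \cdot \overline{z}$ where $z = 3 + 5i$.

z * conjugate(z) = |z|^2 = a^2 + b^2
= 3^2 + 5^2 = 34


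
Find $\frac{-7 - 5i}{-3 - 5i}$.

Multiply numerator and denominator by conjugate (-3 + 5i):
= (-7 - 5i)(-3 + 5i) / ((-3)^2 + (-5)^2)
= (46 - 20i) / 34
Divide through by 2: (23 - 10i) / 17
= 23/17 - (10/17)i


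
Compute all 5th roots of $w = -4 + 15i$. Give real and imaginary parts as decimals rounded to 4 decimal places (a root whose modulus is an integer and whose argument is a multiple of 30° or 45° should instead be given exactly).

|w| = sqrt(241) ≈ 15.524175, arg(w) ≈ 104.931417°
Root modulus = sqrt(241)^(1/5) ≈ 1.730620
Root arguments: θ_k = (arg(w) + 360°k)/5 for k = 0, 1, ..., 4
Compute each root as (root modulus)(cos θ_k + i sin θ_k) using full-precision intermediates, then round to 4 decimal places.
Roots: 1.6158 + 0.6198i, -0.0902 + 1.7283i, -1.6715 + 0.4483i, -0.9429 - 1.4512i, 1.0888 - 1.3452i


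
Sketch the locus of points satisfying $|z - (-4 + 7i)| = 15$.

|z - z0| = r describes a circle centered at z0 with radius r
Here z0 = -4 + 7i and r = 15
Locus: Circle centered at (-4, 7) with radius 15


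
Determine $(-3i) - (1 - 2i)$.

(0 - 1) + (-3 - (-2))i = -1 - i


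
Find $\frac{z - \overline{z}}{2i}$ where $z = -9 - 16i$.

z - conjugate(z) = 2bi
(z - conjugate(z))/(2i) = 2bi/(2i) = b = -16


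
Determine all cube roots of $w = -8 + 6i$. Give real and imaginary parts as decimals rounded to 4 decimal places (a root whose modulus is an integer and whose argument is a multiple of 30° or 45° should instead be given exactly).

|w| = 10, arg(w) ≈ 143.130102°
Root modulus = 10^(1/3) ≈ 2.154435
Root arguments: θ_k = (arg(w) + 360°k)/3 for k = 0, 1, ..., 2
Compute each root as (root modulus)(cos θ_k + i sin θ_k) using full-precision intermediates, then round to 4 decimal places.
Roots: 1.4497 + 1.5937i, -2.1051 + 0.4586i, 0.6554 - 2.0523i


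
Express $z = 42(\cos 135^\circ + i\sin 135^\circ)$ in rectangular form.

a = r cos θ = 42 * -sqrt(2)/2 = -21*sqrt(2)
b = r sin θ = 42 * sqrt(2)/2 = 21*sqrt(2)
z = -21*sqrt(2) + 21*sqrt(2)i


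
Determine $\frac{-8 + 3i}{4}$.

Divisor is real, so divide each part by 4:
= -2 + (3/4)i


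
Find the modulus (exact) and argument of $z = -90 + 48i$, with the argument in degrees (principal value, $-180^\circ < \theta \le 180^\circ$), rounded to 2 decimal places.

|z| = sqrt((-90)^2 + 48^2) = 102
arg(z) = arctan(b/a) = arctan(48/-90) (quadrant-adjusted) = 151.93°


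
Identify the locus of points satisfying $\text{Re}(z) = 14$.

Re(z) = x where z = x + yi; the equation x = 14 is satisfied by all points with that x-coordinate
Locus: Vertical line x = 14


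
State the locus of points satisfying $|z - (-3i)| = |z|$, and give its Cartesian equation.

|z - z1| = |z - z2| means z is equidistant from z1 and z2,
i.e. the perpendicular bisector of the segment from (0, -3) to (0, 0) (midpoint (0, -3/2)).
With z = x + yi, square both sides:
(x - 0)^2 + (y - (-3))^2 = (x - 0)^2 + (y - 0)^2
The x^2 and y^2 terms cancel: 0x + 6y = 0 - 9 = -9
Simplify: y = -3/2
Locus: Perpendicular bisector of the segment from (0, -3) to (0, 0): the line y = -3/2


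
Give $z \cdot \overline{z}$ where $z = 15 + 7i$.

z * conjugate(z) = |z|^2 = a^2 + b^2
= 15^2 + 7^2 = 274


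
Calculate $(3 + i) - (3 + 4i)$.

(3 - 3) + (1 - 4)i = -3i


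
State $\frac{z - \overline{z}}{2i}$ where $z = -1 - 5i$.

z - conjugate(z) = 2bi
(z - conjugate(z))/(2i) = 2bi/(2i) = b = -5


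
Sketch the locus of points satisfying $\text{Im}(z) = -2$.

Im(z) = y where z = x + yi; the equation y = -2 is satisfied by all points with that y-coordinate
Locus: Horizontal line y = -2


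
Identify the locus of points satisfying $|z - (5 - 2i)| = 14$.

|z - z0| = r describes a circle centered at z0 with radius r
Here z0 = 5 - 2i and r = 14
Locus: Circle centered at (5, -2) with radius 14


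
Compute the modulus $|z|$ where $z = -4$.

|z| = sqrt(a^2 + b^2) = sqrt((-4)^2 + 0^2) = sqrt(16) = 4


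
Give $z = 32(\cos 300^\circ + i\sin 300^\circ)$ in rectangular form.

a = r cos θ = 32 * 1/2 = 16
b = r sin θ = 32 * -sqrt(3)/2 = -16*sqrt(3)
z = 16 - 16*sqrt(3)i


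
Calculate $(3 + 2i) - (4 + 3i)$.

(3 - 4) + (2 - 3)i = -1 - i


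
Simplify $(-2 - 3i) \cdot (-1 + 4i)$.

(a1*a2 - b1*b2) + (a1*b2 + b1*a2)i
= (2 - (-12)) + (-8 + 3)i
= 14 - 5i


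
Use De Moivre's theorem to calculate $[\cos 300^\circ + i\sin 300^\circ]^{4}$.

By De Moivre: z^n = r^n(cos(nθ) + i sin(nθ))
= 1^4(cos(4*300°) + i sin(4*300°))
= 1(cos 120° + i sin 120°)
= -1/2 + (sqrt(3)/2)i


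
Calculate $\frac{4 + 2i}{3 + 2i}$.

Multiply numerator and denominator by conjugate (3 - 2i):
= (4 + 2i)(3 - 2i) / (3^2 + 2^2)
= (16 - 2i) / 13
= 16/13 - (2/13)i


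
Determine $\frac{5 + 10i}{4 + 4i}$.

Multiply numerator and denominator by conjugate (4 - 4i):
= (5 + 10i)(4 - 4i) / (4^2 + 4^2)
= (60 + 20i) / 32
Divide through by 4: (15 + 5i) / 8
= 15/8 + (5/8)i


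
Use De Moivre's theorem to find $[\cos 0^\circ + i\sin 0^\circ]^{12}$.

By De Moivre: z^n = r^n(cos(nθ) + i sin(nθ))
= 1^12(cos(12*0°) + i sin(12*0°))
= 1(cos 0° + i sin 0°)
= 1


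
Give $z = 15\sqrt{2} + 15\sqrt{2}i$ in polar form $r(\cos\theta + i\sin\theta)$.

r = |z| = sqrt(a^2 + b^2) = sqrt((15*sqrt(2))^2 + (15*sqrt(2))^2) = sqrt(450 + 450) = sqrt(900) = 30
θ = arctan(b/a) = arctan(21.2132/21.2132) (quadrant-adjusted) = 45°
z = 30(cos 45° + i sin 45°)


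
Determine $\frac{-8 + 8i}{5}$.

Divisor is real, so divide each part by 5:
= -8/5 + (8/5)i


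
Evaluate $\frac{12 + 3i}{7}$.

Divisor is real, so divide each part by 7:
= 12/7 + (3/7)i


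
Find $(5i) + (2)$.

(0 + 2) + (5 + 0)i = 2 + 5i


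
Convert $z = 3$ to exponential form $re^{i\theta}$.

r = |z| = sqrt((3)^2 + (0)^2) = sqrt(9 + 0) = sqrt(9) = 3
b = 0 and a > 0, so z lies on the positive real axis: θ = 0
z = 3e^(i*0) = 3


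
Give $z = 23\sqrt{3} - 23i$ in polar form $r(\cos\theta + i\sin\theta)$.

r = |z| = sqrt(a^2 + b^2) = sqrt((23*sqrt(3))^2 + (-23)^2) = sqrt(1587 + 529) = sqrt(2116) = 46
θ = arctan(b/a) = arctan(-23/39.8372) (quadrant-adjusted) = 330°
z = 46(cos 330° + i sin 330°)
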